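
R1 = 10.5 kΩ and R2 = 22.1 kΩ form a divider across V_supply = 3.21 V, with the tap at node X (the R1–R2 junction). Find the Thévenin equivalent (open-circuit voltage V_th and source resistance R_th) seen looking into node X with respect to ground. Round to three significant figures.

With X open, the divider is unloaded: V_th = 3.21 × 22.1/32.60 = 2.176 V.
Looking into X with the source shorted: R_th = R1·R2/(R1+R2) = 10.50 × 22.1/32.60 = 7.118 kΩ.

V_th ≈ 2.18 V, R_th ≈ 7.12 kΩ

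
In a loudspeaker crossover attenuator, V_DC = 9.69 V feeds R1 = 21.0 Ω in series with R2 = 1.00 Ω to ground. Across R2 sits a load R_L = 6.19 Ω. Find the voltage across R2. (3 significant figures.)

V_out ≈ 0.382 V

First combine the lower leg with the load: R2 ‖ R_L = 0.8609 Ω.
Voltage divider with the loaded lower leg: V_out = 9.69 × 0.8609/(21.0 + 0.8609) = 9.69 × 0.03938 = 0.3816 V.
(Unloaded it would be 0.440 V; the load pulls it down.)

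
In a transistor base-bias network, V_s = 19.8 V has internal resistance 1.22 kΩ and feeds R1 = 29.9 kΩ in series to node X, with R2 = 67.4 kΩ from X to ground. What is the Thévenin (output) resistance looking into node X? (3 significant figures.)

R_th ≈ 21.3 kΩ

R1' = 1.22 + 29.9 = 31.12 kΩ (source resistance + R1).
Zeroing V_s shorts the top of R1' to ground, so R_th = R1' ‖ R2 = 21.29 kΩ.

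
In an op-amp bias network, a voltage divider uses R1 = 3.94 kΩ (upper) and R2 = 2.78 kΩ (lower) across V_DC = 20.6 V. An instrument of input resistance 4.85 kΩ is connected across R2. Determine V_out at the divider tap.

V_out ≈ 6.38 V

First combine the lower leg with the load: R2 ‖ R_L = 1.767 kΩ.
Voltage divider with the loaded lower leg: V_out = 20.6 × 1.767/(3.94 + 1.767) = 20.6 × 0.3096 = 6.378 V.
(Unloaded it would be 8.52 V; the load pulls it down.)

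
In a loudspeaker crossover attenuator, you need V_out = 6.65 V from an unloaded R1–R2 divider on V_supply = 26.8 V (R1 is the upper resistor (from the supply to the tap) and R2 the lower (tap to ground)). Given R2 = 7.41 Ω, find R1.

The divider ratio is R2/(R1+R2) = 6.65/26.8 = 0.2481.
R1 = R2·(1/k − 1) = 7.41 × 3.030 = 22.45 Ω.

R1 ≈ 22.5 Ω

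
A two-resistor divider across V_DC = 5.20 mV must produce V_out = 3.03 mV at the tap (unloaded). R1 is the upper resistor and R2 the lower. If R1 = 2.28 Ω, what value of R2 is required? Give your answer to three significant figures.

The divider ratio is R2/(R1+R2) = 3.03/5.20 = 0.5827.
Rearranging, R2 = R1·k/(1−k) = 2.28 × 1.396 = 3.184 Ω.

R2 ≈ 3.18 Ω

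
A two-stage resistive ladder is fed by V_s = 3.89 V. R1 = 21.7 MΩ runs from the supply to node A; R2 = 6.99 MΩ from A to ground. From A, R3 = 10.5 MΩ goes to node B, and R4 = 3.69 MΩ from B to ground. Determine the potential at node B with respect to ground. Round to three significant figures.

V_B ≈ 0.180 V

The second stage (R3 + R4 = 14.19 MΩ) loads node A in parallel with R2.
Effective lower resistance at A: R2 ‖ 14.19 = 4.683 MΩ.
First divider: V_A = V_s · 4.683/(21.7 + 4.683) = 0.6905 V.
Stage 2 is unloaded, so V_B = V_A · R4/(R3+R4) = 0.6905 × 3.69/14.19 = 0.1796 V.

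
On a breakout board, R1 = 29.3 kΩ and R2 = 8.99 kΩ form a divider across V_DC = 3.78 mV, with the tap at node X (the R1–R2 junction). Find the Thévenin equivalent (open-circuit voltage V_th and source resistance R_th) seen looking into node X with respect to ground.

V_th is the unloaded tap voltage: V_DC · R2/(R1+R2) = 3.78 × 0.2348 = 0.8875 mV.
Looking into X with the source shorted: R_th = R1·R2/(R1+R2) = 29.30 × 8.99/38.29 = 6.879 kΩ.

V_th ≈ 0.887 mV, R_th ≈ 6.88 kΩ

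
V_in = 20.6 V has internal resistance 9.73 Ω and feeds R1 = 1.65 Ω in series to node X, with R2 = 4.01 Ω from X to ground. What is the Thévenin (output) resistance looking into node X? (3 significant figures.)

R1' = 9.73 + 1.65 = 11.38 Ω (source resistance + R1).
With V_in suppressed (replaced by a short), R_th = R1' ‖ R2 = (11.38 × 4.01)/(11.38 + 4.01) = 2.965 Ω.

R_th ≈ 2.97 Ω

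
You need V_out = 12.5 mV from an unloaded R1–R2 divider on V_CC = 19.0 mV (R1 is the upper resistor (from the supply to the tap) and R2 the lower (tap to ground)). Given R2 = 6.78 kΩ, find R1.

Required fraction k = V_out/V_CC = 0.6579.
Rearranging, R1 = R2·(1−k)/k = 6.78 × 0.5200 = 3.526 kΩ.

R1 ≈ 3.53 kΩ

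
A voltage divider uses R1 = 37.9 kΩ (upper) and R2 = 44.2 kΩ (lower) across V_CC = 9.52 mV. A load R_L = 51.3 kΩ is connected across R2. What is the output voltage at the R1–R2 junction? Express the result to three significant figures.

R2 ‖ R_L = (44.2 × 51.3)/(44.2 + 51.3) = 23.74 kΩ.
Voltage divider with the loaded lower leg: V_out = 9.52 × 23.74/(37.9 + 23.74) = 9.52 × 0.3852 = 3.667 mV.

V_out ≈ 3.67 mV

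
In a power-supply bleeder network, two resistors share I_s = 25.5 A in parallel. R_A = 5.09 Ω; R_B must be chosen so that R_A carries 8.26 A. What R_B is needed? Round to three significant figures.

The fraction through R_A equals R_B/(R_A+R_B).
With f = 0.3239, R_B = R_A · f/(1−f) = 5.09 × 0.4791 = 2.439 Ω.

R_B ≈ 2.44 Ω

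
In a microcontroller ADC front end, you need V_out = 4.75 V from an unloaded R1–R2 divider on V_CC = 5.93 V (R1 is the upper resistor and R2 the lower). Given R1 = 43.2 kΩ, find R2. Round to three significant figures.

R2 ≈ 174 kΩ

V_out/V_CC = R2/(R1+R2) = 0.8010.
Rearranging, R2 = R1·k/(1−k) = 43.2 × 4.025 = 173.9 kΩ.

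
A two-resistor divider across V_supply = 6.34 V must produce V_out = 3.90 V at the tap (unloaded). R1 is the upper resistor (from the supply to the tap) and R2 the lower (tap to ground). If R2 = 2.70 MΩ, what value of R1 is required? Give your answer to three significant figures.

V_out/V_supply = R2/(R1+R2) = 0.6151.
R1 = R2·(1/k − 1) = 2.70 × 0.6256 = 1.689 MΩ.

R1 ≈ 1.69 MΩ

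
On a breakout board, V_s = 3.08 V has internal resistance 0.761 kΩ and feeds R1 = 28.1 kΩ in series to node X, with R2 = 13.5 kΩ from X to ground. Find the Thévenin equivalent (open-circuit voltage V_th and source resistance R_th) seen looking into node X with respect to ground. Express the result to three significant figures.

V_th ≈ 0.982 V, R_th ≈ 9.20 kΩ

R1' = 0.761 + 28.1 = 28.86 kΩ (source resistance + R1).
V_th is the unloaded tap voltage: V_s · R2/(R1'+R2) = 3.08 × 0.3187 = 0.9816 V.
With V_s suppressed (replaced by a short), R_th = R1' ‖ R2 = (28.86 × 13.5)/(28.86 + 13.5) = 9.198 kΩ.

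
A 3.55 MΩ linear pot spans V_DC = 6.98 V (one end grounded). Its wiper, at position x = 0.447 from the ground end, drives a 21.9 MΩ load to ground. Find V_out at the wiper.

Lower segment x·R_p = 1.587 MΩ; upper segment (1−x)·R_p = 1.963 MΩ.
Lower segment in parallel with the load: 1.587 ‖ 21.9 = 1.480 MΩ.
Then V_out = V_DC · 1.480/(1.963 + 1.480) = 3.000 V.

V_out ≈ 3.00 V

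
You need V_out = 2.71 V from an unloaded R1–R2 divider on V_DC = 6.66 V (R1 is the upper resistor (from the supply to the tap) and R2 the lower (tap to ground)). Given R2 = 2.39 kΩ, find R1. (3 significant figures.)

R1 ≈ 3.48 kΩ

Required fraction k = V_out/V_DC = 0.4069.
Rearranging, R1 = R2·(1−k)/k = 2.39 × 1.458 = 3.484 kΩ.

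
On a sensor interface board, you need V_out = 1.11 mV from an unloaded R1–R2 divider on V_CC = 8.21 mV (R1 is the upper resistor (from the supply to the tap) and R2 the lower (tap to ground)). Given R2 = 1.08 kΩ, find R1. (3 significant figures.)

R1 ≈ 6.91 kΩ

The divider ratio is R2/(R1+R2) = 1.11/8.21 = 0.1352.
R1 = R2·(1/k − 1) = 1.08 × 6.396 = 6.908 kΩ.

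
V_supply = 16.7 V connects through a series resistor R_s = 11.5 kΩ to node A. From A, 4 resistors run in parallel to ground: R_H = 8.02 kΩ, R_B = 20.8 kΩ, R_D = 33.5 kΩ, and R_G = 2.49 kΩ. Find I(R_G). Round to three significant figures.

Combine the parallel branches: R_p = (1/8.02 + 1/20.8 + 1/33.5 + 1/2.49)⁻¹ = 1.655 kΩ.
Node voltage V_A = V_supply · R_p/(R_s + R_p) = 16.7 × 0.1258 = 2.101 V.
Branch current I = V_A/R_G = 2.101/2.49 = 0.8438 mA.
(Check via current divider: I_total = 1.269 mA; share G_k/ΣG = 0.6647 → same result.)

I ≈ 0.844 mA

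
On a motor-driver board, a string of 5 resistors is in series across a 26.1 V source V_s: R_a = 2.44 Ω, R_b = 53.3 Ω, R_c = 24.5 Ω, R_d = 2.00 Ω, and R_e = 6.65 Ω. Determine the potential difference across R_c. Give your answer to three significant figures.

V ≈ 7.19 V

Total series resistance ΣR = 2.44 + 53.3 + 24.5 + 2.00 + 6.65 = 88.89 Ω.
V = V_s · R/ΣR = 26.1 × 0.2756 = 7.194 V.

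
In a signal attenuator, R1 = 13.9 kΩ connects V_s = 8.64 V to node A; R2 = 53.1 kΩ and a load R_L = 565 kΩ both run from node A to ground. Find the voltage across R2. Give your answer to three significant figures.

V_out ≈ 6.72 V

R2 ‖ R_L = (53.1 × 565)/(53.1 + 565) = 48.54 kΩ.
Now apply the divider: V_out = 8.64 × 0.7774 = 6.717 V.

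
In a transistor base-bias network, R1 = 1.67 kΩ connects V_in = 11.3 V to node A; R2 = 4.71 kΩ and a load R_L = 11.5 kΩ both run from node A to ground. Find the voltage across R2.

V_out ≈ 7.53 V

R2 ‖ R_L = (4.71 × 11.5)/(4.71 + 11.5) = 3.341 kΩ.
Voltage divider with the loaded lower leg: V_out = 11.3 × 3.341/(1.67 + 3.341) = 11.3 × 0.6668 = 7.534 V.
(Unloaded it would be 8.34 V; the load pulls it down.)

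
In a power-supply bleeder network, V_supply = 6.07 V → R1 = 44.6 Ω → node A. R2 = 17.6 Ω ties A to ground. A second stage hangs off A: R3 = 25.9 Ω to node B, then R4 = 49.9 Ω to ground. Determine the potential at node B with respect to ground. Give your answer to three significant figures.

The second stage (R3 + R4 = 75.80 Ω) loads node A in parallel with R2.
Effective lower resistance at A: R2 ‖ 75.80 = 14.28 Ω.
V_A = 6.07 × 14.28/(44.6 + 14.28) = 1.472 V.
Stage 2 is unloaded, so V_B = V_A · R4/(R3+R4) = 1.472 × 49.9/75.80 = 0.9693 V.

V_B ≈ 0.969 V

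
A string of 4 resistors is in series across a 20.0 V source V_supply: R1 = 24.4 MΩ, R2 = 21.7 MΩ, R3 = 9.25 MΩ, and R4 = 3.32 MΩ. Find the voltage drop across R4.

ΣR = 24.4 + 21.7 + 9.25 + 3.32 = 58.67 MΩ.
V = V_supply · R/ΣR = 20.0 × 0.05659 = 1.132 V.

V ≈ 1.13 V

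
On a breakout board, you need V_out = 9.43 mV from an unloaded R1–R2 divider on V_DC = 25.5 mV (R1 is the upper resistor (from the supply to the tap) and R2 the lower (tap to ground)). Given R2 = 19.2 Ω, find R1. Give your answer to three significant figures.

V_out/V_DC = R2/(R1+R2) = 0.3698.
So R1 = R2 · (V_DC/V_out − 1) = 19.2 × (25.5/9.43 − 1) = 19.2 × 1.704 = 32.72 Ω.

R1 ≈ 32.7 Ω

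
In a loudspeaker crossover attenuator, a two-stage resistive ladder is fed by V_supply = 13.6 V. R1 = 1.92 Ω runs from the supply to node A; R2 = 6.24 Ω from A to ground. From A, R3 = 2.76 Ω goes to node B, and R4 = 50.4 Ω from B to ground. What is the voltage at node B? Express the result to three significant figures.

The second stage (R3 + R4 = 53.16 Ω) loads node A in parallel with R2.
R2 ‖ (R3+R4) = 5.584 Ω.
So V_A = 13.6 × 0.7442 = 10.12 V.
Stage 2 is unloaded, so V_B = V_A · R4/(R3+R4) = 10.12 × 50.4/53.16 = 9.595 V.

V_B ≈ 9.60 V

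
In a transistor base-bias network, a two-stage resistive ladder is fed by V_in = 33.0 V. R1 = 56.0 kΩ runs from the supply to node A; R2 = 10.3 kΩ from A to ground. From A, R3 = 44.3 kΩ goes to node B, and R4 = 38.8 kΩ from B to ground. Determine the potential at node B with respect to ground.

Looking into the second stage from A: R3 + R4 = 83.10 kΩ appears in parallel with R2.
Effective lower resistance at A: R2 ‖ 83.10 = 9.164 kΩ.
First divider: V_A = V_in · 9.164/(56.0 + 9.164) = 4.641 V.
V_B = V_A × 0.4669 = 2.167 V.

V_B ≈ 2.17 V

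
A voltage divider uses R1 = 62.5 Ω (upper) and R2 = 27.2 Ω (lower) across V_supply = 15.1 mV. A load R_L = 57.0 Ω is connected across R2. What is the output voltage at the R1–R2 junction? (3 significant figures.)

First combine the lower leg with the load: R2 ‖ R_L = 18.41 Ω.
Now apply the divider: V_out = 15.1 × 0.2276 = 3.436 mV.

V_out ≈ 3.44 mV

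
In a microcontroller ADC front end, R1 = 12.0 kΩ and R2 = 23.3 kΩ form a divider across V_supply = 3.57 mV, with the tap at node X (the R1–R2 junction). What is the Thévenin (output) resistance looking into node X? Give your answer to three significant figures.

R_th ≈ 7.92 kΩ

Looking into X with the source shorted: R_th = R1·R2/(R1+R2) = 12.00 × 23.3/35.30 = 7.921 kΩ.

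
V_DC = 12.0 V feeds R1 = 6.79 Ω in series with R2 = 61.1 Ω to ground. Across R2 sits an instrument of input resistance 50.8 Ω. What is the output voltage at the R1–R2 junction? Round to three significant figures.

V_out ≈ 9.64 V

R2 ‖ R_L = (61.1 × 50.8)/(61.1 + 50.8) = 27.74 Ω.
Then V_out = V_DC · R2'/(R1 + R2') = 12.0 × 27.74/34.53 = 9.640 V.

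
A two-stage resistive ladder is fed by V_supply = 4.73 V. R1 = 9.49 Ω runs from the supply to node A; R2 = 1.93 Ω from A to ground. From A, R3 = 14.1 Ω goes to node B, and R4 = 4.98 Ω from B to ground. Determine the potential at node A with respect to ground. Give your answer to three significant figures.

The second stage (R3 + R4 = 19.08 Ω) loads node A in parallel with R2.
Effective lower resistance at A: R2 ‖ 19.08 = 1.753 Ω.
V_A = 4.73 × 1.753/(9.49 + 1.753) = 0.7374 V.

V_A ≈ 0.737 V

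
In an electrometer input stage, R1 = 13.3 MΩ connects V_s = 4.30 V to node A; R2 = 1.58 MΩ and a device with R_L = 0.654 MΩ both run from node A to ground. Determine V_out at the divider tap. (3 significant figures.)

The load sits in parallel with R2, giving an effective lower resistance R2' = R2·R_L/(R2+R_L) = 0.4625 MΩ.
Voltage divider with the loaded lower leg: V_out = 4.30 × 0.4625/(13.3 + 0.4625) = 4.30 × 0.03361 = 0.1445 V.
(Unloaded it would be 0.457 V; the load pulls it down.)

V_out ≈ 0.145 V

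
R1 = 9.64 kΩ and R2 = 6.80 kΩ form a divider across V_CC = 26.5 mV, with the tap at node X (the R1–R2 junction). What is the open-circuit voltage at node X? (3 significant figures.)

With X open, the divider is unloaded: V_th = 26.5 × 6.80/16.44 = 10.96 mV.

V_th ≈ 11.0 mV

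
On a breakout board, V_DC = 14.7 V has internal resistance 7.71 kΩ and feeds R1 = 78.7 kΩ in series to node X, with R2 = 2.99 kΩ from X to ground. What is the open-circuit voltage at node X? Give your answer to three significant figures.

V_th ≈ 0.492 V

R1' = 7.71 + 78.7 = 86.41 kΩ (source resistance + R1).
V_th is the unloaded tap voltage: V_DC · R2/(R1'+R2) = 14.7 × 0.03345 = 0.4916 V.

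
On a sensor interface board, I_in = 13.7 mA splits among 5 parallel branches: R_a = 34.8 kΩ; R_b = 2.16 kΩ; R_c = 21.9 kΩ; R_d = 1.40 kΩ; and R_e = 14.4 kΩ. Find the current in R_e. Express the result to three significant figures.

Conductances: ΣG = 1/34.8 + 1/2.16 + 1/21.9 + 1/1.40 + 1/14.4 = 1.321 (1/kΩ).
By the current-divider rule, I = I_in · G_k/ΣG = 13.7 × 0.05257 = 0.7202 mA.

I ≈ 0.720 mA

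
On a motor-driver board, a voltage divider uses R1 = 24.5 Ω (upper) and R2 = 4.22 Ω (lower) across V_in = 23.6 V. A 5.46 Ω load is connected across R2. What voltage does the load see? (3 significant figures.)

V_out ≈ 2.09 V

First combine the lower leg with the load: R2 ‖ R_L = 2.380 Ω.
Now apply the divider: V_out = 23.6 × 0.08855 = 2.090 V.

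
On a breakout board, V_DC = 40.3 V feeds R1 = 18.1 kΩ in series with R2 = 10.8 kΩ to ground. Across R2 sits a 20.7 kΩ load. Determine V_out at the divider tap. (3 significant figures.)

V_out ≈ 11.4 V

The load sits in parallel with R2, giving an effective lower resistance R2' = R2·R_L/(R2+R_L) = 7.097 kΩ.
Voltage divider with the loaded lower leg: V_out = 40.3 × 7.097/(18.1 + 7.097) = 40.3 × 0.2817 = 11.35 V.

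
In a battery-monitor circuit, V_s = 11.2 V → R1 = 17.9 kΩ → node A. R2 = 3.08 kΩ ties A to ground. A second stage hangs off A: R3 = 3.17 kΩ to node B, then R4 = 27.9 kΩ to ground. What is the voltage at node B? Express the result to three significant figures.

The second stage (R3 + R4 = 31.07 kΩ) loads node A in parallel with R2.
Effective lower resistance at A: R2 ‖ 31.07 = 2.802 kΩ.
So V_A = 11.2 × 0.1354 = 1.516 V.
V_B = V_A × 0.8980 = 1.361 V.

V_B ≈ 1.36 V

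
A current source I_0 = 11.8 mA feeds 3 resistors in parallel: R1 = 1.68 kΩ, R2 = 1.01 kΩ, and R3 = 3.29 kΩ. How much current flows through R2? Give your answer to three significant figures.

I ≈ 6.18 mA

ΣG = 1/1.68 + 1/1.01 + 1/3.29 = 1.889.
R2 takes the fraction G_k/ΣG = 0.9901/1.889 = 0.5241, so I = 11.8 × 0.5241 = 6.184 mA.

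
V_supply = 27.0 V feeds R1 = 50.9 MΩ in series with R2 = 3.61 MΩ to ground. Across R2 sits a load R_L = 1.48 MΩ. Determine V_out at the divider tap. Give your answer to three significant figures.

The load sits in parallel with R2, giving an effective lower resistance R2' = R2·R_L/(R2+R_L) = 1.050 MΩ.
Now apply the divider: V_out = 27.0 × 0.02021 = 0.5455 V.

V_out ≈ 0.546 V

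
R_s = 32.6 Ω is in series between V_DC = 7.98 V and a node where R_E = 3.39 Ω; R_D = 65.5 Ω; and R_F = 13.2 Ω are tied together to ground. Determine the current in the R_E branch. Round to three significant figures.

I ≈ 0.173 A

Parallel bank: R_p = 1/(1/3.39 + 1/65.5 + 1/13.2) = 2.591 Ω.
V_A = 7.98 × 2.591/35.19 = 0.5875 V.
Branch current I = V_A/R_E = 0.5875/3.39 = 0.1733 A.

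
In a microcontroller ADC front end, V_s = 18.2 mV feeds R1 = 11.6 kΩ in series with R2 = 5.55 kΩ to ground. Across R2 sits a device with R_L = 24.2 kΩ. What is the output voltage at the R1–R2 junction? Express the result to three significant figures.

First combine the lower leg with the load: R2 ‖ R_L = 4.515 kΩ.
Voltage divider with the loaded lower leg: V_out = 18.2 × 4.515/(11.6 + 4.515) = 18.2 × 0.2802 = 5.099 mV.
(Unloaded it would be 5.89 mV; the load pulls it down.)

V_out ≈ 5.10 mV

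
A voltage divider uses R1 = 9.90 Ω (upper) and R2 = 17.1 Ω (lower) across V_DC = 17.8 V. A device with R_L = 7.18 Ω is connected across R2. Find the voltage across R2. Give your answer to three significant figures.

The load sits in parallel with R2, giving an effective lower resistance R2' = R2·R_L/(R2+R_L) = 5.057 Ω.
Voltage divider with the loaded lower leg: V_out = 17.8 × 5.057/(9.90 + 5.057) = 17.8 × 0.3381 = 6.018 V.
(Unloaded it would be 11.3 V; the load pulls it down.)

V_out ≈ 6.02 V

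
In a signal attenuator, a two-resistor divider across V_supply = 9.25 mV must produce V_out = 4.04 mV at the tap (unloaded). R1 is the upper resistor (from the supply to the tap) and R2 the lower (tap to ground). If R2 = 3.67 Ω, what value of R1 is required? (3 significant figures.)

R1 ≈ 4.73 Ω

V_out/V_supply = R2/(R1+R2) = 0.4368.
So R1 = R2 · (V_supply/V_out − 1) = 3.67 × (9.25/4.04 − 1) = 3.67 × 1.290 = 4.733 Ω.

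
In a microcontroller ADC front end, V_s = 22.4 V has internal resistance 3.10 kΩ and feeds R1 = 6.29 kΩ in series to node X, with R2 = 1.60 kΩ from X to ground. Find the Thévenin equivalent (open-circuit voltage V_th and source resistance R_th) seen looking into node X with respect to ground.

R1' = 3.10 + 6.29 = 9.390 kΩ (source resistance + R1).
V_th is the unloaded tap voltage: V_s · R2/(R1'+R2) = 22.4 × 0.1456 = 3.261 V.
Zeroing V_s shorts the top of R1' to ground, so R_th = R1' ‖ R2 = 1.367 kΩ.

V_th ≈ 3.26 V, R_th ≈ 1.37 kΩ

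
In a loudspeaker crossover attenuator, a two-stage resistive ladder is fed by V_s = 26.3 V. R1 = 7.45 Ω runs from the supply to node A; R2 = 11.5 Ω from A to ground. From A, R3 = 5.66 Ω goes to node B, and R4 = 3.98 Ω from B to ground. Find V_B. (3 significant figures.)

V_B ≈ 4.49 V

Node A sees R2 in parallel with the series input of stage 2, R3 + R4 = 9.640 Ω.
R2 ‖ (R3+R4) = 5.244 Ω.
V_A = 26.3 × 5.244/(7.45 + 5.244) = 10.86 V.
V_B = V_A × 0.4129 = 4.486 V.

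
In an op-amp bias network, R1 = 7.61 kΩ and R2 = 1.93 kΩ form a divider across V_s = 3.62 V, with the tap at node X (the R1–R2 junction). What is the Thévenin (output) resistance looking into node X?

With V_s suppressed (replaced by a short), R_th = R1 ‖ R2 = (7.610 × 1.93)/(7.610 + 1.93) = 1.540 kΩ.

R_th ≈ 1.54 kΩ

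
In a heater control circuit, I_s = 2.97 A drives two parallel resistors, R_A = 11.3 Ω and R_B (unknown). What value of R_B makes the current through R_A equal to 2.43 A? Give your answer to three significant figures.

Two-branch current divider: I_A = I_s · R_B/(R_A + R_B).
With f = 0.8182, R_B = R_A · f/(1−f) = 11.3 × 4.500 = 50.85 Ω.

R_B ≈ 50.9 Ω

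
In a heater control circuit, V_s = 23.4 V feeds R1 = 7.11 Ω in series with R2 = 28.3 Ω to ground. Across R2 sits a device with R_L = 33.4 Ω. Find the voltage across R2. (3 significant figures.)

V_out ≈ 16.0 V

The load sits in parallel with R2, giving an effective lower resistance R2' = R2·R_L/(R2+R_L) = 15.32 Ω.
Now apply the divider: V_out = 23.4 × 0.6830 = 15.98 V.
(Unloaded it would be 18.7 V; the load pulls it down.)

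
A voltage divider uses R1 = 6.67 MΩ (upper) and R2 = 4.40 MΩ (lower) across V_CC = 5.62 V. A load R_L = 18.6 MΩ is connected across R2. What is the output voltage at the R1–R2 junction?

V_out ≈ 1.96 V

First combine the lower leg with the load: R2 ‖ R_L = 3.558 MΩ.
Voltage divider with the loaded lower leg: V_out = 5.62 × 3.558/(6.67 + 3.558) = 5.62 × 0.3479 = 1.955 V.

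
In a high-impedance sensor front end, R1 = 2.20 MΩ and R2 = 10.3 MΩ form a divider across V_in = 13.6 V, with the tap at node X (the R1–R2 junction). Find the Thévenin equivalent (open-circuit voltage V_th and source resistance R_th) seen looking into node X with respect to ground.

V_th ≈ 11.2 V, R_th ≈ 1.81 MΩ

With X open, the divider is unloaded: V_th = 13.6 × 10.3/12.50 = 11.21 V.
With V_in suppressed (replaced by a short), R_th = R1 ‖ R2 = (2.200 × 10.3)/(2.200 + 10.3) = 1.813 MΩ.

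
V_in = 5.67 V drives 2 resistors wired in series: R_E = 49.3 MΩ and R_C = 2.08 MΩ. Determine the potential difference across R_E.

V ≈ 5.44 V

Total series resistance ΣR = 49.3 + 2.08 = 51.38 MΩ.
V = V_in · R/ΣR = 5.67 × 0.9595 = 5.440 V.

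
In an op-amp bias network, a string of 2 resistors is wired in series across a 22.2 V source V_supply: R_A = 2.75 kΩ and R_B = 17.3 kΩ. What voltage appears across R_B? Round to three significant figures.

V ≈ 19.2 V

Series total: ΣR = 2.75 + 17.3 = 20.05 kΩ.
Voltage divider: V = V_supply · (17.30 / 20.05) = 22.2 × 0.8628 = 19.16 V.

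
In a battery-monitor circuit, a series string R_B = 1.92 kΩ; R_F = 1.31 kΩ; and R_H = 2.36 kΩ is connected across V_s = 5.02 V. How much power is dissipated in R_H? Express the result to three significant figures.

ΣR = 5.590 kΩ → I = 5.02/5.590 = 0.8980 mA.
P(R_H) = I²·R_H = (0.8980)² × 2.36 = 1.903 mW.

P ≈ 1.90 mW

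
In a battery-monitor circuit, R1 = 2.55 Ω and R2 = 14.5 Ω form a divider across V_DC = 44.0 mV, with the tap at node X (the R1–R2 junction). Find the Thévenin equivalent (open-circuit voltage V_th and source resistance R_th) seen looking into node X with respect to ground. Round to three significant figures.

With X open, the divider is unloaded: V_th = 44.0 × 14.5/17.05 = 37.42 mV.
Looking into X with the source shorted: R_th = R1·R2/(R1+R2) = 2.550 × 14.5/17.05 = 2.169 Ω.

V_th ≈ 37.4 mV, R_th ≈ 2.17 Ω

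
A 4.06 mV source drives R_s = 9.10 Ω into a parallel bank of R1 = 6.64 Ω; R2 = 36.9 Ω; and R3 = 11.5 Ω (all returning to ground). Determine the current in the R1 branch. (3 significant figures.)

Equivalent of the parallel group: R_p = 3.778 Ω.
V_A = 4.06 × 3.778/12.88 = 1.191 mV.
I(R1) = V_A / R1 = 1.191/6.64 = 0.1794 mA.

I ≈ 0.179 mA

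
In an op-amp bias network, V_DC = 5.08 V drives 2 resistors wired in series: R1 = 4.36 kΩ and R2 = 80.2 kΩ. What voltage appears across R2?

V ≈ 4.82 V

Total series resistance ΣR = 4.36 + 80.2 = 84.56 kΩ.
Voltage divider: V = V_DC · (80.20 / 84.56) = 5.08 × 0.9484 = 4.818 V.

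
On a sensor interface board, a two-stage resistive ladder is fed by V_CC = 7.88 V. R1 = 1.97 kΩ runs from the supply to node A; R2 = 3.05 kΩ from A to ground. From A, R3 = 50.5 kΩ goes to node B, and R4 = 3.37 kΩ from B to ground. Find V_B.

V_B ≈ 0.293 V

Looking into the second stage from A: R3 + R4 = 53.87 kΩ appears in parallel with R2.
Effective lower resistance at A: R2 ‖ 53.87 = 2.887 kΩ.
V_A = 7.88 × 2.887/(1.97 + 2.887) = 4.684 V.
Stage 2 is unloaded, so V_B = V_A · R4/(R3+R4) = 4.684 × 3.37/53.87 = 0.2930 V.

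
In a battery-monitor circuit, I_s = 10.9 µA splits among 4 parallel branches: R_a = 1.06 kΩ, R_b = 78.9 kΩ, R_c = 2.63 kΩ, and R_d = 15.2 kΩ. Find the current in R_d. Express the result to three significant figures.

ΣG = 1/1.06 + 1/78.9 + 1/2.63 + 1/15.2 = 1.402.
By the current-divider rule, I = I_s · G_k/ΣG = 10.9 × 0.04692 = 0.5115 µA.

I ≈ 0.511 µA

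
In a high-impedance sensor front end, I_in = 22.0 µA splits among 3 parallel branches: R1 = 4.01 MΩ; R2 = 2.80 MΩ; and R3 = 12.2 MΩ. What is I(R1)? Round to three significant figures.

ΣG = 1/4.01 + 1/2.80 + 1/12.2 = 0.6885.
R1 takes the fraction G_k/ΣG = 0.2494/0.6885 = 0.3622, so I = 22.0 × 0.3622 = 7.969 µA.

I ≈ 7.97 µA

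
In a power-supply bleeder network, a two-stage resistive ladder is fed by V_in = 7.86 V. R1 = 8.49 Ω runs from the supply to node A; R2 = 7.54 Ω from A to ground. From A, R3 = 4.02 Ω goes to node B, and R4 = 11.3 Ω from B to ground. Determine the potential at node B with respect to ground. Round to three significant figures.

V_B ≈ 2.16 V

Looking into the second stage from A: R3 + R4 = 15.32 Ω appears in parallel with R2.
R2 ‖ (R3+R4) = 5.053 Ω.
First divider: V_A = V_in · 5.053/(8.49 + 5.053) = 2.933 V.
Stage 2 is unloaded, so V_B = V_A · R4/(R3+R4) = 2.933 × 11.3/15.32 = 2.163 V.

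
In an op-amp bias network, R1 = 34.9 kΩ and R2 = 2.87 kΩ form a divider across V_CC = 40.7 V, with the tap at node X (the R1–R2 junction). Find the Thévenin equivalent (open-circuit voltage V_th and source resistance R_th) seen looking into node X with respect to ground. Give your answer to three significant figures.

V_th is the unloaded tap voltage: V_CC · R2/(R1+R2) = 40.7 × 0.07599 = 3.093 V.
With V_CC suppressed (replaced by a short), R_th = R1 ‖ R2 = (34.90 × 2.87)/(34.90 + 2.87) = 2.652 kΩ.

V_th ≈ 3.09 V, R_th ≈ 2.65 kΩ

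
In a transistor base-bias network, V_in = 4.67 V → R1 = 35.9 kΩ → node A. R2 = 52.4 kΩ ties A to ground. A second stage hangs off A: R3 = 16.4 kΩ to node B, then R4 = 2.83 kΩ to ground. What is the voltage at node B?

Looking into the second stage from A: R3 + R4 = 19.23 kΩ appears in parallel with R2.
R2 ‖ (R3+R4) = 14.07 kΩ.
First divider: V_A = V_in · 14.07/(35.9 + 14.07) = 1.315 V.
Then the unloaded second divider: V_B = V_A × R4/(R3+R4) = 1.315 × 0.1472 = 0.1935 V.

V_B ≈ 0.193 V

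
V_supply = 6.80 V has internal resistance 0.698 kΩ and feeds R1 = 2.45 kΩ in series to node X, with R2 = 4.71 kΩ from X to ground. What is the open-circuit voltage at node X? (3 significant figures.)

V_th ≈ 4.08 V

R1' = 0.698 + 2.45 = 3.148 kΩ (source resistance + R1).
Open-circuit (no load on X): V_th = V_supply · R2/(R1' + R2) = 6.80 × 4.71/(3.148 + 4.71) = 4.076 V.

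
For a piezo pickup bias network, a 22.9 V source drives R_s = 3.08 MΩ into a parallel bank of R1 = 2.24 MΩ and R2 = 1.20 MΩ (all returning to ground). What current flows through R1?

I ≈ 2.07 µA

Combine the parallel branches: R_p = (1/2.24 + 1/1.20)⁻¹ = 0.7814 MΩ.
Node voltage V_A = V_DC · R_p/(R_s + R_p) = 22.9 × 0.2024 = 4.634 V.
Branch current I = V_A/R1 = 4.634/2.24 = 2.069 µA.
(Check via current divider: I_total = 5.930 µA; share G_k/ΣG = 0.3488 → same result.)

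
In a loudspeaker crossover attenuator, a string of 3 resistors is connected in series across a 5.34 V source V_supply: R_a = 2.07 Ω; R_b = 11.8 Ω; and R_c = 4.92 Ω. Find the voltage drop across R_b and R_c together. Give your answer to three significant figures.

V ≈ 4.75 V

Total series resistance ΣR = 2.07 + 11.8 + 4.92 = 18.79 Ω.
R_{R_b..R_c} = 11.8 + 4.92 = 16.72 Ω.
V = V_supply · R/ΣR = 5.34 × 0.8898 = 4.752 V.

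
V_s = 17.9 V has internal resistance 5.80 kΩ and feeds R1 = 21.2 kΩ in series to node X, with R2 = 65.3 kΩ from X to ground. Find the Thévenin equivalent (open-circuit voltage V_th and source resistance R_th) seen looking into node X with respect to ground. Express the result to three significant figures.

R1' = 5.80 + 21.2 = 27.00 kΩ (source resistance + R1).
V_th is the unloaded tap voltage: V_s · R2/(R1'+R2) = 17.9 × 0.7075 = 12.66 V.
With V_s suppressed (replaced by a short), R_th = R1' ‖ R2 = (27.00 × 65.3)/(27.00 + 65.3) = 19.10 kΩ.

V_th ≈ 12.7 V, R_th ≈ 19.1 kΩ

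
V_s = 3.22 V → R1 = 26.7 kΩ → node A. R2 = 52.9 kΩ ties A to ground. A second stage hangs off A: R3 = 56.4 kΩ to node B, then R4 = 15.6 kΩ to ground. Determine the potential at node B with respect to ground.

Looking into the second stage from A: R3 + R4 = 72.00 kΩ appears in parallel with R2.
R2 ‖ (R3+R4) = 30.49 kΩ.
V_A = 3.22 × 30.49/(26.7 + 30.49) = 1.717 V.
Stage 2 is unloaded, so V_B = V_A · R4/(R3+R4) = 1.717 × 15.6/72.00 = 0.3720 V.

V_B ≈ 0.372 V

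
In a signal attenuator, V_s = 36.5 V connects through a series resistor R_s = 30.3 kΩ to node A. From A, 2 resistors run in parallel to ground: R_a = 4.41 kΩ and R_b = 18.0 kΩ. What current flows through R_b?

I ≈ 0.212 mA

Equivalent of the parallel group: R_p = 3.542 kΩ.
V_A = 36.5 × 3.542/33.84 = 3.820 V.
I(R_b) = V_A / R_b = 3.820/18.0 = 0.2122 mA.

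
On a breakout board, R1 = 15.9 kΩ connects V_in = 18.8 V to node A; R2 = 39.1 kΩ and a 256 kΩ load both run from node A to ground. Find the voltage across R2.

V_out ≈ 12.8 V

The load sits in parallel with R2, giving an effective lower resistance R2' = R2·R_L/(R2+R_L) = 33.92 kΩ.
Voltage divider with the loaded lower leg: V_out = 18.8 × 33.92/(15.9 + 33.92) = 18.8 × 0.6808 = 12.80 V.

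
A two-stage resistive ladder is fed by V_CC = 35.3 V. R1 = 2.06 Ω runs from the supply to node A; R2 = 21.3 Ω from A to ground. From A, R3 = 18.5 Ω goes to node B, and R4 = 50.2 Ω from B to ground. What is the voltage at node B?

V_B ≈ 22.9 V

Node A sees R2 in parallel with the series input of stage 2, R3 + R4 = 68.70 Ω.
Effective lower resistance at A: R2 ‖ 68.70 = 16.26 Ω.
V_A = 35.3 × 16.26/(2.06 + 16.26) = 31.33 V.
V_B = V_A × 0.7307 = 22.89 V.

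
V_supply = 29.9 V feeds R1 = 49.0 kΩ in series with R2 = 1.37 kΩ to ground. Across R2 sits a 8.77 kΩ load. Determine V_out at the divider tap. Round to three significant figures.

V_out ≈ 0.706 V

R2 ‖ R_L = (1.37 × 8.77)/(1.37 + 8.77) = 1.185 kΩ.
Voltage divider with the loaded lower leg: V_out = 29.9 × 1.185/(49.0 + 1.185) = 29.9 × 0.02361 = 0.7060 V.
(Unloaded it would be 0.813 V; the load pulls it down.)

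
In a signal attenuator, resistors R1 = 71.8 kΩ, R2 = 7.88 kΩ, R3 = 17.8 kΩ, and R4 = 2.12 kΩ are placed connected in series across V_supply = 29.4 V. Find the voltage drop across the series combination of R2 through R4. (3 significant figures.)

V ≈ 8.21 V

ΣR = 71.8 + 7.88 + 17.8 + 2.12 = 99.60 kΩ.
R_{R2..R4} = 7.88 + 17.8 + 2.12 = 27.80 kΩ.
By the voltage-divider rule, V = 29.4 × 27.80/99.60 = 8.206 V.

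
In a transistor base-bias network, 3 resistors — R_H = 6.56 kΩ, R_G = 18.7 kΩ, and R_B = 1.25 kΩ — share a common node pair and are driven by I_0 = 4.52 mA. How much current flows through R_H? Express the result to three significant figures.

Conductances: ΣG = 1/6.56 + 1/18.7 + 1/1.25 = 1.006 (1/kΩ).
Current divider: I(R_H) = I_0 · G_k/ΣG = 4.52 × (0.1524/1.006) = 4.52 × 0.1515 = 0.6850 mA.

I ≈ 0.685 mA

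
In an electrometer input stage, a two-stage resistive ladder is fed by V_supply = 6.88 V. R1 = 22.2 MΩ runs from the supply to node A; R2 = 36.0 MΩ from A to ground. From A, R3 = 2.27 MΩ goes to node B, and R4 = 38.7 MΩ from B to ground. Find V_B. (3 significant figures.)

Node A sees R2 in parallel with the series input of stage 2, R3 + R4 = 40.97 MΩ.
Effective lower resistance at A: R2 ‖ 40.97 = 19.16 MΩ.
V_A = 6.88 × 19.16/(22.2 + 19.16) = 3.187 V.
Stage 2 is unloaded, so V_B = V_A · R4/(R3+R4) = 3.187 × 38.7/40.97 = 3.011 V.

V_B ≈ 3.01 V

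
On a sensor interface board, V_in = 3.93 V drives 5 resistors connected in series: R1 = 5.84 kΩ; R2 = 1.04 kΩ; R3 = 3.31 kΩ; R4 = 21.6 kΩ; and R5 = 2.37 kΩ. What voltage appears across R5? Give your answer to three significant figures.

ΣR = 5.84 + 1.04 + 3.31 + 21.6 + 2.37 = 34.16 kΩ.
V = V_in · R/ΣR = 3.93 × 0.06938 = 0.2727 V.

V ≈ 0.273 V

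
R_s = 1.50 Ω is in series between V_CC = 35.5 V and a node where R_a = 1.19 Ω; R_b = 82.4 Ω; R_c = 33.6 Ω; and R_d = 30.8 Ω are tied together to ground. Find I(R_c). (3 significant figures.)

Equivalent of the parallel group: R_p = 1.093 Ω.
V_A by voltage divider: V_A = 35.5 × 1.093/(1.50 + 1.093) = 14.97 V.
Branch current I = V_A/R_c = 14.97/33.6 = 0.4454 A.

I ≈ 0.445 A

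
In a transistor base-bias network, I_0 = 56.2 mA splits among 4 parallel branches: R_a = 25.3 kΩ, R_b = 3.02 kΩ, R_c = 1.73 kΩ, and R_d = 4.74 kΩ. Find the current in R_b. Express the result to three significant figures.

Total conductance ΣG = 1/25.3 + 1/3.02 + 1/1.73 + 1/4.74 = 1.160 (units of 1/kΩ).
By the current-divider rule, I = I_0 · G_k/ΣG = 56.2 × 0.2855 = 16.05 mA.

I ≈ 16.0 mA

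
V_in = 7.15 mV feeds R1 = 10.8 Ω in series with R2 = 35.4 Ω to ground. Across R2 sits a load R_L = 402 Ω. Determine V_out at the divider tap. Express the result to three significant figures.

R2 ‖ R_L = (35.4 × 402)/(35.4 + 402) = 32.53 Ω.
Then V_out = V_in · R2'/(R1 + R2') = 7.15 × 32.53/43.33 = 5.368 mV.
(Unloaded it would be 5.48 mV; the load pulls it down.)

V_out ≈ 5.37 mV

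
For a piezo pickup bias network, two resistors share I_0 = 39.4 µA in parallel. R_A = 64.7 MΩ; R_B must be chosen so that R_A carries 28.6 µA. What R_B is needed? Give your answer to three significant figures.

R_B ≈ 171 MΩ

The fraction through R_A equals R_B/(R_A+R_B).
With f = 0.7259, R_B = R_A · f/(1−f) = 64.7 × 2.648 = 171.3 MΩ.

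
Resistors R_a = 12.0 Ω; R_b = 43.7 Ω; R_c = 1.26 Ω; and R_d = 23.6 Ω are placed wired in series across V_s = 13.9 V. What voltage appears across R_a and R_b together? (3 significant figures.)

V ≈ 9.61 V

ΣR = 12.0 + 43.7 + 1.26 + 23.6 = 80.56 Ω.
R_{R_a..R_b} = 12.0 + 43.7 = 55.70 Ω.
V = V_s · R/ΣR = 13.9 × 0.6914 = 9.611 V.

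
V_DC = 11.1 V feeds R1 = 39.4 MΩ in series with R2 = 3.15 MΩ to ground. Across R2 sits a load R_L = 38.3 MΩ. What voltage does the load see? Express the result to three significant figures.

The load sits in parallel with R2, giving an effective lower resistance R2' = R2·R_L/(R2+R_L) = 2.911 MΩ.
Then V_out = V_DC · R2'/(R1 + R2') = 11.1 × 2.911/42.31 = 0.7636 V.

V_out ≈ 0.764 V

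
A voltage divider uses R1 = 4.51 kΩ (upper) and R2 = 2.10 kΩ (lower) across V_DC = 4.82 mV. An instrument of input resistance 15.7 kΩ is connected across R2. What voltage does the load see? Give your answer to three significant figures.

V_out ≈ 1.40 mV

First combine the lower leg with the load: R2 ‖ R_L = 1.852 kΩ.
Then V_out = V_DC · R2'/(R1 + R2') = 4.82 × 1.852/6.362 = 1.403 mV.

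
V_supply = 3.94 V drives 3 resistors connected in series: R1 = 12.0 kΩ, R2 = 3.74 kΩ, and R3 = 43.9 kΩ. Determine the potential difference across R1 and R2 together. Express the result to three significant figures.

V ≈ 1.04 V

ΣR = 12.0 + 3.74 + 43.9 = 59.64 kΩ.
R_{R1..R2} = 12.0 + 3.74 = 15.74 kΩ.
Voltage divider: V = V_supply · (15.74 / 59.64) = 3.94 × 0.2639 = 1.040 V.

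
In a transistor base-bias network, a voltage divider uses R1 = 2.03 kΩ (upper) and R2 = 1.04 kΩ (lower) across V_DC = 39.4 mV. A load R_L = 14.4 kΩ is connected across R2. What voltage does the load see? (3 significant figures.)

V_out ≈ 12.7 mV

R2 ‖ R_L = (1.04 × 14.4)/(1.04 + 14.4) = 0.9699 kΩ.
Then V_out = V_DC · R2'/(R1 + R2') = 39.4 × 0.9699/3.000 = 12.74 mV.
(Unloaded it would be 13.3 mV; the load pulls it down.)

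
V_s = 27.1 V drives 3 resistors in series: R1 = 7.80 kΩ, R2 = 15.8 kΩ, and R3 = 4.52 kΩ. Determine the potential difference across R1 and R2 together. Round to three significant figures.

V ≈ 22.7 V

Total series resistance ΣR = 7.80 + 15.8 + 4.52 = 28.12 kΩ.
R_{R1..R2} = 7.80 + 15.8 = 23.60 kΩ.
Voltage divider: V = V_s · (23.60 / 28.12) = 27.1 × 0.8393 = 22.74 V.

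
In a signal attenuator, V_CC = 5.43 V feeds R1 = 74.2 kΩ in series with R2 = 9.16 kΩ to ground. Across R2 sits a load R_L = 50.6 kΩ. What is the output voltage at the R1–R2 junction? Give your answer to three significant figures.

The load sits in parallel with R2, giving an effective lower resistance R2' = R2·R_L/(R2+R_L) = 7.756 kΩ.
Then V_out = V_CC · R2'/(R1 + R2') = 5.43 × 7.756/81.96 = 0.5139 V.
(Unloaded it would be 0.597 V; the load pulls it down.)

V_out ≈ 0.514 V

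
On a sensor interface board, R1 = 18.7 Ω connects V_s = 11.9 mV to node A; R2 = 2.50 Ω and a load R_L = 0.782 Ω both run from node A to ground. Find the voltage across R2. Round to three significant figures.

First combine the lower leg with the load: R2 ‖ R_L = 0.5957 Ω.
Voltage divider with the loaded lower leg: V_out = 11.9 × 0.5957/(18.7 + 0.5957) = 11.9 × 0.03087 = 0.3674 mV.
(Unloaded it would be 1.40 mV; the load pulls it down.)

V_out ≈ 0.367 mV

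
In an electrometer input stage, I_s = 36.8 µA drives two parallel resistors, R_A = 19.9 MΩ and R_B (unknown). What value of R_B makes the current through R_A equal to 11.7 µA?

R_B ≈ 9.28 MΩ

Two-branch current divider: I_A = I_s · R_B/(R_A + R_B).
With f = 0.3179, R_B = R_A · f/(1−f) = 19.9 × 0.4661 = 9.276 MΩ.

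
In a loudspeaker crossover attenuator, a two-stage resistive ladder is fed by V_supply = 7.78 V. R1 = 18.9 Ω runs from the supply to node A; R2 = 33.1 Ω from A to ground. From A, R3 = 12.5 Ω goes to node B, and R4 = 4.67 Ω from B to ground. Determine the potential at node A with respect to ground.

Looking into the second stage from A: R3 + R4 = 17.17 Ω appears in parallel with R2.
Effective lower resistance at A: R2 ‖ 17.17 = 11.31 Ω.
First divider: V_A = V_supply · 11.31/(18.9 + 11.31) = 2.912 V.

V_A ≈ 2.91 V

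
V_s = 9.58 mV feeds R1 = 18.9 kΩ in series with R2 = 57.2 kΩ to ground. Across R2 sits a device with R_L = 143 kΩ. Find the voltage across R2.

First combine the lower leg with the load: R2 ‖ R_L = 40.86 kΩ.
Then V_out = V_s · R2'/(R1 + R2') = 9.58 × 40.86/59.76 = 6.550 mV.

V_out ≈ 6.55 mV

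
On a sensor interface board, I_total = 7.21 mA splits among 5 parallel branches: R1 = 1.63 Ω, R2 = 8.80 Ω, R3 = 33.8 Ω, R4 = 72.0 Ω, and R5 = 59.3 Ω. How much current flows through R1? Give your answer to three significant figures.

I ≈ 5.62 mA

Total conductance ΣG = 1/1.63 + 1/8.80 + 1/33.8 + 1/72.0 + 1/59.3 = 0.7875 (units of 1/Ω).
By the current-divider rule, I = I_total · G_k/ΣG = 7.21 × 0.7791 = 5.617 mA.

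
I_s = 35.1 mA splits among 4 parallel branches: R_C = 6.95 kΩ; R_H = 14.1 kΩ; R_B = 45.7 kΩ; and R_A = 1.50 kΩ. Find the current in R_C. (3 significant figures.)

I ≈ 5.59 mA

Total conductance ΣG = 1/6.95 + 1/14.1 + 1/45.7 + 1/1.50 = 0.9034 (units of 1/kΩ).
Current divider: I(R_C) = I_s · G_k/ΣG = 35.1 × (0.1439/0.9034) = 35.1 × 0.1593 = 5.591 mA.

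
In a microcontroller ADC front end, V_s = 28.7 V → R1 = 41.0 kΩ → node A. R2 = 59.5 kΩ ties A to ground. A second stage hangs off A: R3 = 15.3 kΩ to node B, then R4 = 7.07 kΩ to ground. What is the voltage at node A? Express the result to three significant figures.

The second stage (R3 + R4 = 22.37 kΩ) loads node A in parallel with R2.
R2 ‖ (R3+R4) = 16.26 kΩ.
So V_A = 28.7 × 0.2839 = 8.149 V.

V_A ≈ 8.15 V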